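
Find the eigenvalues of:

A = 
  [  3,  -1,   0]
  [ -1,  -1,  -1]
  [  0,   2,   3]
λ = 3, 1 + √3, 1 - √3  (≈ 3, 2.732, -0.7321)

Characteristic polynomial: det(λI - A) = λ³ - 5λ² + 4λ + 6
Testing integer divisors of the constant term: p(3) = 0, so (λ - 3) is a factor:
p(λ) = (λ - 3)(λ² - 2λ - 2)
λ² - 2λ - 2 = 0  ⇒  λ = (2 ± √((-2)² - 4·(-2)))/2 = (2 ± √(12))/2
  = 1 + √3,  1 - √3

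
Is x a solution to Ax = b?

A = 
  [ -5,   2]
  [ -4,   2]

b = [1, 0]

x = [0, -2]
No

Ax = [-4, -4] ≠ b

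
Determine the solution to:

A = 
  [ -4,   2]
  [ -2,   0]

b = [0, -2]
x = [1, 2]

Row reduce the augmented matrix [A|b]:
R2 → R2 - (1/2)·R1
REF = 
  [ -4,   2,   0]
  [  0,  -1,  -2]

Back-substitution:
x₂ = (-2) / (-1) = 2
x₁ = (0 - (2)(2)) / (-4) = 1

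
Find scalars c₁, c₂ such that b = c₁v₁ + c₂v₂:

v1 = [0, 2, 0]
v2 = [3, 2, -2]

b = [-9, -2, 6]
c1 = 2, c2 = -3

b = 2·v1 + -3·v2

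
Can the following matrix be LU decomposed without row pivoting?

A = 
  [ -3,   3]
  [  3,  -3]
Yes.
A[1,1] = -3 ≠ 0, so Gaussian elimination proceeds without a row swap: multiplier ℓ₂₁ = (3)/(-3) = -1, and U[2,2] = -3 - (-1)(3) = 0.
L = 
  [  1,   0]
  [ -1,   1]
U = 
  [ -3,   3]
  [  0,   0]
Check row 2 of LU: [(-1)(-3), (-1)(3) + 0] = [3, -3] = row 2 of A ✓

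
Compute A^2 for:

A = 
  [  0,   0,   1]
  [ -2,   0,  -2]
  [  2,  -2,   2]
A² = A·A:
A²[1,1] = (0)(0) + (0)(-2) + (1)(2) = 2
A²[1,2] = (0)(0) + (0)(0) + (1)(-2) = -2
A²[1,3] = (0)(1) + (0)(-2) + (1)(2) = 2
A²[2,1] = (-2)(0) + (0)(-2) + (-2)(2) = -4
A²[2,2] = (-2)(0) + (0)(0) + (-2)(-2) = 4
A²[2,3] = (-2)(1) + (0)(-2) + (-2)(2) = -6
A²[3,1] = (2)(0) + (-2)(-2) + (2)(2) = 8
A²[3,2] = (2)(0) + (-2)(0) + (2)(-2) = -4
A²[3,3] = (2)(1) + (-2)(-2) + (2)(2) = 10
A² = 
  [  2,  -2,   2]
  [ -4,   4,  -6]
  [  8,  -4,  10]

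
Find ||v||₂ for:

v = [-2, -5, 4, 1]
6.782

||v||₂ = √((-2)² + (-5)² + (4)² + (1)²) = √46 = 6.782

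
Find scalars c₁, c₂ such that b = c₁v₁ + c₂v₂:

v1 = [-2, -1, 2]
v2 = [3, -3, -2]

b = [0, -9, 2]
c1 = 3, c2 = 2

b = 3·v1 + 2·v2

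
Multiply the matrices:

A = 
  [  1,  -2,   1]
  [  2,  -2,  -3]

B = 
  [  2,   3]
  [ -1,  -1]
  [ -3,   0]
A is 2×3 and B is 3×2, so AB is 2×2. Each entry is (row of A)·(column of B):
AB[1,1] = (1)(2) + (-2)(-1) + (1)(-3) = 1
AB[1,2] = (1)(3) + (-2)(-1) + (1)(0) = 5
AB[2,1] = (2)(2) + (-2)(-1) + (-3)(-3) = 15
AB[2,2] = (2)(3) + (-2)(-1) + (-3)(0) = 8

AB = 
  [  1,   5]
  [ 15,   8]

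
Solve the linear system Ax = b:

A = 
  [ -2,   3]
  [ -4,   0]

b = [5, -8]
Row reduce the augmented matrix [A|b]:
R2 → R2 - (2)·R1
REF = 
  [ -2,   3,   5]
  [  0,  -6, -18]

Back-substitution:
x₂ = (-18) / (-6) = 3
x₁ = (5 - (3)(3)) / (-2) = 2

x = [2, 3]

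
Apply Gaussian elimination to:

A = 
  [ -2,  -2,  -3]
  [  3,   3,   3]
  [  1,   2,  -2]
Row operations:
R2 → R2 + (3/2)·R1
R3 → R3 + (1/2)·R1
Swap R2 ↔ R3

Resulting echelon form:
REF = 
  [  -2,   -2,   -3]
  [   0,    1, -7/2]
  [   0,    0, -3/2]

Rank = 3 (number of non-zero pivot rows).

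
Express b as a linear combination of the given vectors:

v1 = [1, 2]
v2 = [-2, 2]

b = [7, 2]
c1 = 3, c2 = -2

b = 3·v1 + -2·v2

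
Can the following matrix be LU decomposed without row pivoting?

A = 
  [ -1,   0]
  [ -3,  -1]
Yes.
A[1,1] = -1 ≠ 0, so Gaussian elimination proceeds without a row swap: multiplier ℓ₂₁ = (-3)/(-1) = 3, and U[2,2] = -1 - (3)(0) = -1.
L = 
  [  1,   0]
  [  3,   1]
U = 
  [ -1,   0]
  [  0,  -1]
Check row 2 of LU: [(3)(-1), (3)(0) + (-1)] = [-3, -1] = row 2 of A ✓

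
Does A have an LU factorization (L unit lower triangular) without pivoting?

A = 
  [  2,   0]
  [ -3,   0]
Yes.
A[1,1] = 2 ≠ 0, so Gaussian elimination proceeds without a row swap: multiplier ℓ₂₁ = (-3)/(2) = -3/2, and U[2,2] = 0 - (-3/2)(0) = 0.
L = 
  [   1,    0]
  [-3/2,    1]
U = 
  [  2,   0]
  [  0,   0]
Check row 2 of LU: [(-3/2)(2), (-3/2)(0) + 0] = [-3, 0] = row 2 of A ✓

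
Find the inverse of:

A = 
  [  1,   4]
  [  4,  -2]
det(A) = (1)(-2) - (4)(4) = -18
For a 2×2 matrix, A⁻¹ = (1/det(A)) · [[d, -b], [-c, a]]
    = (-1/18) · [[-2, -4], [-4, 1]]

A⁻¹ = 
  [  1/9,   2/9]
  [  2/9, -1/18]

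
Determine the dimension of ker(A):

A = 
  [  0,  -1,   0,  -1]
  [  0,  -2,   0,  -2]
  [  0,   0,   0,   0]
nullity(A) = 3

Row reduce:
R2 → R2 - (2)·R1
REF = 
  [  0,  -1,   0,  -1]
  [  0,   0,   0,   0]
  [  0,   0,   0,   0]
Pivot columns: 2 → 1 pivot.
rank(A) = 1, so nullity(A) = 4 - 1 = 3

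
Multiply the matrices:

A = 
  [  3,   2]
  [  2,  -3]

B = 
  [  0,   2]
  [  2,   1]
A is 2×2 and B is 2×2, so AB is 2×2. Each entry is (row of A)·(column of B):
AB[1,1] = (3)(0) + (2)(2) = 4
AB[1,2] = (3)(2) + (2)(1) = 8
AB[2,1] = (2)(0) + (-3)(2) = -6
AB[2,2] = (2)(2) + (-3)(1) = 1

AB = 
  [  4,   8]
  [ -6,   1]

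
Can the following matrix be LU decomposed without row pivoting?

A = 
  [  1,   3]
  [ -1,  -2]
Yes.
A[1,1] = 1 ≠ 0, so Gaussian elimination proceeds without a row swap: multiplier ℓ₂₁ = (-1)/(1) = -1, and U[2,2] = -2 - (-1)(3) = 1.
L = 
  [  1,   0]
  [ -1,   1]
U = 
  [  1,   3]
  [  0,   1]
Check row 2 of LU: [(-1)(1), (-1)(3) + 1] = [-1, -2] = row 2 of A ✓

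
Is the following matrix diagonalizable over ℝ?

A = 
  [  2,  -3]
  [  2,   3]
No

tr(A) = 5, det(A) = 12
Characteristic polynomial: λ² - tr(A)λ + det(A) = λ² - 5λ + 12
λ² - 5λ + 12 = 0  ⇒  λ = (5 ± √((-5)² - 4·(12)))/2 = (5 ± √(-23))/2
  = (5 + i√23)/2,  (5 - i√23)/2
Eigenvalues: (5 + i√23)/2, (5 - i√23)/2  (≈ 2.5 + 2.398i, 2.5 - 2.398i)
Has complex eigenvalues (not diagonalizable over ℝ).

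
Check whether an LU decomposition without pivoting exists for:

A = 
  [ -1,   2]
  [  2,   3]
Yes.
A[1,1] = -1 ≠ 0, so Gaussian elimination proceeds without a row swap: multiplier ℓ₂₁ = (2)/(-1) = -2, and U[2,2] = 3 - (-2)(2) = 7.
L = 
  [  1,   0]
  [ -2,   1]
U = 
  [ -1,   2]
  [  0,   7]
Check row 2 of LU: [(-2)(-1), (-2)(2) + 7] = [2, 3] = row 2 of A ✓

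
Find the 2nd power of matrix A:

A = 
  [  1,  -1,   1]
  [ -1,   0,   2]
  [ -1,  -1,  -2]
A² = A·A:
A²[1,1] = (1)(1) + (-1)(-1) + (1)(-1) = 1
A²[1,2] = (1)(-1) + (-1)(0) + (1)(-1) = -2
A²[1,3] = (1)(1) + (-1)(2) + (1)(-2) = -3
A²[2,1] = (-1)(1) + (0)(-1) + (2)(-1) = -3
A²[2,2] = (-1)(-1) + (0)(0) + (2)(-1) = -1
A²[2,3] = (-1)(1) + (0)(2) + (2)(-2) = -5
A²[3,1] = (-1)(1) + (-1)(-1) + (-2)(-1) = 2
A²[3,2] = (-1)(-1) + (-1)(0) + (-2)(-1) = 3
A²[3,3] = (-1)(1) + (-1)(2) + (-2)(-2) = 1
A² = 
  [  1,  -2,  -3]
  [ -3,  -1,  -5]
  [  2,   3,   1]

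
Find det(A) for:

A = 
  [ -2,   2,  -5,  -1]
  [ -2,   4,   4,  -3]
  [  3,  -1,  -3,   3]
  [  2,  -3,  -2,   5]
Cofactor expansion along row 1: det(A) = a₁₁M₁₁ - a₁₂M₁₂ + a₁₃M₁₃ - a₁₄M₁₄

M₁₁ = det[[4, 4, -3]; [-1, -3, 3]; [-3, -2, 5]]
  = (4)·((-3)(5) - (3)(-2)) - (4)·((-1)(5) - (3)(-3)) + (-3)·((-1)(-2) - (-3)(-3))
  = (4)(-9) - (4)(4) + (-3)(-7)
  = -31
M₁₂ = det[[-2, 4, -3]; [3, -3, 3]; [2, -2, 5]]
  = (-2)·((-3)(5) - (3)(-2)) - (4)·((3)(5) - (3)(2)) + (-3)·((3)(-2) - (-3)(2))
  = (-2)(-9) - (4)(9) + (-3)(0)
  = -18
M₁₃ = det[[-2, 4, -3]; [3, -1, 3]; [2, -3, 5]]
  = (-2)·((-1)(5) - (3)(-3)) - (4)·((3)(5) - (3)(2)) + (-3)·((3)(-3) - (-1)(2))
  = (-2)(4) - (4)(9) + (-3)(-7)
  = -23
M₁₄ = det[[-2, 4, 4]; [3, -1, -3]; [2, -3, -2]]
  = (-2)·((-1)(-2) - (-3)(-3)) - (4)·((3)(-2) - (-3)(2)) + (4)·((3)(-3) - (-1)(2))
  = (-2)(-7) - (4)(0) + (4)(-7)
  = -14

det(A) = (-2)(-31) - (2)(-18) + (-5)(-23) - (-1)(-14) = 199

det(A) = 199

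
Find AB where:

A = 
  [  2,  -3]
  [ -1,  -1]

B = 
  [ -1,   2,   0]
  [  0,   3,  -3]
AB = 
  [ -2,  -5,   9]
  [  1,  -5,   3]

A is 2×2 and B is 2×3, so AB is 2×3. Each entry is (row of A)·(column of B):
AB[1,1] = (2)(-1) + (-3)(0) = -2
AB[1,2] = (2)(2) + (-3)(3) = -5
AB[1,3] = (2)(0) + (-3)(-3) = 9
AB[2,1] = (-1)(-1) + (-1)(0) = 1
AB[2,2] = (-1)(2) + (-1)(3) = -5
AB[2,3] = (-1)(0) + (-1)(-3) = 3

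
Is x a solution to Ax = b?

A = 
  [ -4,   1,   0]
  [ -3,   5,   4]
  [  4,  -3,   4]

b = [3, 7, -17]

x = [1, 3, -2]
No

Ax = [-1, 4, -13] ≠ b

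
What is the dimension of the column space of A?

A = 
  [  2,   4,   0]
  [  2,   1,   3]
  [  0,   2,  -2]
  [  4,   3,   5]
Row reduce:
R2 → R2 - (1)·R1
R4 → R4 - (2)·R1
R3 → R3 + (2/3)·R2
R4 → R4 - (5/3)·R2
REF = 
  [  2,   4,   0]
  [  0,  -3,   3]
  [  0,   0,   0]
  [  0,   0,   0]
Pivot columns: 1, 2 → 2 pivots.
dim(Col(A)) = number of pivot columns = 2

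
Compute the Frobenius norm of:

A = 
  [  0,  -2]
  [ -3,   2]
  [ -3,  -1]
||A||_F = 5.196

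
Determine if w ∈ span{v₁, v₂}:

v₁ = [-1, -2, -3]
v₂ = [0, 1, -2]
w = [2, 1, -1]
No

Form the augmented matrix and row-reduce:
[v₁|v₂|w] = 
  [ -1,   0,   2]
  [ -2,   1,   1]
  [ -3,  -2,  -1]
R2 → R2 - (2)·R1
R3 → R3 - (3)·R1
R3 → R3 + (2)·R2
REF = 
  [ -1,   0,   2]
  [  0,   1,  -3]
  [  0,   0, -13]

Row 3 reads [0 0 | -13], i.e. 0 = -13, so the system is inconsistent and w ∉ span{v₁, v₂}.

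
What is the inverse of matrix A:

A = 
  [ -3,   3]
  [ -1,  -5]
det(A) = (-3)(-5) - (3)(-1) = 18
For a 2×2 matrix, A⁻¹ = (1/det(A)) · [[d, -b], [-c, a]]
    = (1/18) · [[-5, -3], [1, -3]]

A⁻¹ = 
  [-5/18,  -1/6]
  [ 1/18,  -1/6]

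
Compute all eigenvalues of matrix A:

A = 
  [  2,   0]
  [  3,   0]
λ = 2, 0

tr(A) = 2, det(A) = 0
Characteristic polynomial: λ² - tr(A)λ + det(A) = λ² - 2λ
λ² - 2λ = λ(λ - 2)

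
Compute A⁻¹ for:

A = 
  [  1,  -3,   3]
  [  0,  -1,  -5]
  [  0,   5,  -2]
det(A) = (1)·((-1)(-2) - (-5)(5)) - (-3)·((0)(-2) - (-5)(0)) + (3)·((0)(5) - (-1)(0))
  = (1)(27) - (-3)(0) + (3)(0)
  = 27
det(A) = 27 ≠ 0, so A is invertible.

Cofactors Cᵢⱼ = (-1)ⁱ⁺ʲ·Mᵢⱼ:
C = 
  [ 27,   0,   0]
  [  9,  -2,  -5]
  [ 18,   5,  -1]

adj(A) = Cᵀ:
adj(A) = 
  [ 27,   9,  18]
  [  0,  -2,   5]
  [  0,  -5,  -1]

A⁻¹ = (1/27) · adj(A):
A⁻¹ = 
  [    1,   1/3,   2/3]
  [    0, -2/27,  5/27]
  [    0, -5/27, -1/27]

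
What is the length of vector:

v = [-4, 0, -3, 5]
7.071

||v||₂ = √((-4)² + (0)² + (-3)² + (5)²) = √50 = 7.071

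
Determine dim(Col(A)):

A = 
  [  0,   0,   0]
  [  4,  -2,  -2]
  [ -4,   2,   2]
Row reduce:
Swap R1 ↔ R2
R3 → R3 + (1)·R1
REF = 
  [  4,  -2,  -2]
  [  0,   0,   0]
  [  0,   0,   0]
Pivot columns: 1 → 1 pivot.
dim(Col(A)) = number of pivot columns = 1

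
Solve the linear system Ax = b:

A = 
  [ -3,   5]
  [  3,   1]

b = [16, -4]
x = [-2, 2]

Row reduce the augmented matrix [A|b]:
R2 → R2 + (1)·R1
REF = 
  [ -3,   5,  16]
  [  0,   6,  12]

Back-substitution:
x₂ = 12 / 6 = 2
x₁ = (16 - (5)(2)) / (-3) = -2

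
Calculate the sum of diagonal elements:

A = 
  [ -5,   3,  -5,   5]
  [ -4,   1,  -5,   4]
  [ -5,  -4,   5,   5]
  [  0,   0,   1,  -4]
-3

tr(A) = -5 + 1 + 5 + -4 = -3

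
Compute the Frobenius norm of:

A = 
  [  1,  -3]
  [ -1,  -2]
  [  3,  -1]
||A||_F = 5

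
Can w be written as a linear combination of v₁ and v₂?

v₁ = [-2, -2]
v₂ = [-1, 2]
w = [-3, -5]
Yes

Form the augmented matrix and row-reduce:
[v₁|v₂|w] = 
  [ -2,  -1,  -3]
  [ -2,   2,  -5]
R2 → R2 - (1)·R1
REF = 
  [ -2,  -1,  -3]
  [  0,   3,  -2]

No row of the form [0 0 | nonzero], so the system is consistent. Back-substitution gives c₁ = 11/6, c₂ = -2/3: w = (11/6)·v₁ + (-2/3)·v₂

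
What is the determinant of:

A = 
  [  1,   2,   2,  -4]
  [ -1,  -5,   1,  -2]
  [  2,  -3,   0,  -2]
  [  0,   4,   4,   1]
Cofactor expansion along row 1: det(A) = a₁₁M₁₁ - a₁₂M₁₂ + a₁₃M₁₃ - a₁₄M₁₄

M₁₁ = det[[-5, 1, -2]; [-3, 0, -2]; [4, 4, 1]]
  = (-5)·((0)(1) - (-2)(4)) - (1)·((-3)(1) - (-2)(4)) + (-2)·((-3)(4) - (0)(4))
  = (-5)(8) - (1)(5) + (-2)(-12)
  = -21
M₁₂ = det[[-1, 1, -2]; [2, 0, -2]; [0, 4, 1]]
  = (-1)·((0)(1) - (-2)(4)) - (1)·((2)(1) - (-2)(0)) + (-2)·((2)(4) - (0)(0))
  = (-1)(8) - (1)(2) + (-2)(8)
  = -26
M₁₃ = det[[-1, -5, -2]; [2, -3, -2]; [0, 4, 1]]
  = (-1)·((-3)(1) - (-2)(4)) - (-5)·((2)(1) - (-2)(0)) + (-2)·((2)(4) - (-3)(0))
  = (-1)(5) - (-5)(2) + (-2)(8)
  = -11
M₁₄ = det[[-1, -5, 1]; [2, -3, 0]; [0, 4, 4]]
  = (-1)·((-3)(4) - (0)(4)) - (-5)·((2)(4) - (0)(0)) + (1)·((2)(4) - (-3)(0))
  = (-1)(-12) - (-5)(8) + (1)(8)
  = 60

det(A) = (1)(-21) - (2)(-26) + (2)(-11) - (-4)(60) = 249

det(A) = 249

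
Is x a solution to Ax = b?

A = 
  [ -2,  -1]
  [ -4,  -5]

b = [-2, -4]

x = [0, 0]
No

Ax = [0, 0] ≠ b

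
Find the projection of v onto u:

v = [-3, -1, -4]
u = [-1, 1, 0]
proj_u(v) = [-1, 1, 0]

v·u = (-3)(-1) + (-1)(1) + (-4)(0) = 2
u·u = (-1)² + (1)² + (0)² = 2
proj_u(v) = (v·u / u·u) × u = (2/2) × u = (1) × u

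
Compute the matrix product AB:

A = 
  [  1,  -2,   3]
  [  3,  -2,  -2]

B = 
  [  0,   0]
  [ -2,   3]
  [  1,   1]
A is 2×3 and B is 3×2, so AB is 2×2. Each entry is (row of A)·(column of B):
AB[1,1] = (1)(0) + (-2)(-2) + (3)(1) = 7
AB[1,2] = (1)(0) + (-2)(3) + (3)(1) = -3
AB[2,1] = (3)(0) + (-2)(-2) + (-2)(1) = 2
AB[2,2] = (3)(0) + (-2)(3) + (-2)(1) = -8

AB = 
  [  7,  -3]
  [  2,  -8]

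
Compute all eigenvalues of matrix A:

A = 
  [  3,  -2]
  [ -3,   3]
tr(A) = 6, det(A) = 3
Characteristic polynomial: λ² - tr(A)λ + det(A) = λ² - 6λ + 3
λ² - 6λ + 3 = 0  ⇒  λ = (6 ± √((-6)² - 4·(3)))/2 = (6 ± √(24))/2
  = 3 + √6,  3 - √6

λ = 3 + √6, 3 - √6  (≈ 5.449, 0.5505)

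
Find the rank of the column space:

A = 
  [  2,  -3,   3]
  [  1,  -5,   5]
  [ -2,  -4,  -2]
Row reduce:
R2 → R2 - (1/2)·R1
R3 → R3 + (1)·R1
R3 → R3 - (2)·R2
REF = 
  [   2,   -3,    3]
  [   0, -7/2,  7/2]
  [   0,    0,   -6]
Pivot columns: 1, 2, 3 → 3 pivots.
dim(Col(A)) = number of pivot columns = 3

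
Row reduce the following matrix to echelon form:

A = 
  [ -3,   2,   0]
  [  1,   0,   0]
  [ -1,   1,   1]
Row operations:
R2 → R2 + (1/3)·R1
R3 → R3 - (1/3)·R1
R3 → R3 - (1/2)·R2

Resulting echelon form:
REF = 
  [ -3,   2,   0]
  [  0, 2/3,   0]
  [  0,   0,   1]

Rank = 3 (number of non-zero pivot rows).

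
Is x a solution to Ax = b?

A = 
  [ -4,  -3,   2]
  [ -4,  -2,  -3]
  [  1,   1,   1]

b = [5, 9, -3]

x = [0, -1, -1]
No

Ax = [1, 5, -2] ≠ b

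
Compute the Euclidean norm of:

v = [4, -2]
4.472

||v||₂ = √((4)² + (-2)²) = √20 = 4.472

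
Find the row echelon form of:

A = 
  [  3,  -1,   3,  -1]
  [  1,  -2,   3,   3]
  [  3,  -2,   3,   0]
Row operations:
R2 → R2 - (1/3)·R1
R3 → R3 - (1)·R1
R3 → R3 - (3/5)·R2

Resulting echelon form:
REF = 
  [   3,   -1,    3,   -1]
  [   0, -5/3,    2, 10/3]
  [   0,    0, -6/5,   -1]

Rank = 3 (number of non-zero pivot rows).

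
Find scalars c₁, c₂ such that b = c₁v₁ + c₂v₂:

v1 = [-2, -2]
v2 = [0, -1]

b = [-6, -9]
c1 = 3, c2 = 3

b = 3·v1 + 3·v2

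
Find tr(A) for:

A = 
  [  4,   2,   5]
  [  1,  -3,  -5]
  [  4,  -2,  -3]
-2

tr(A) = 4 + -3 + -3 = -2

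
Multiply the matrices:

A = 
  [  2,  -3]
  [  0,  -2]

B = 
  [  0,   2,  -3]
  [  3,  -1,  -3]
AB = 
  [ -9,   7,   3]
  [ -6,   2,   6]

A is 2×2 and B is 2×3, so AB is 2×3. Each entry is (row of A)·(column of B):
AB[1,1] = (2)(0) + (-3)(3) = -9
AB[1,2] = (2)(2) + (-3)(-1) = 7
AB[1,3] = (2)(-3) + (-3)(-3) = 3
AB[2,1] = (0)(0) + (-2)(3) = -6
AB[2,2] = (0)(2) + (-2)(-1) = 2
AB[2,3] = (0)(-3) + (-2)(-3) = 6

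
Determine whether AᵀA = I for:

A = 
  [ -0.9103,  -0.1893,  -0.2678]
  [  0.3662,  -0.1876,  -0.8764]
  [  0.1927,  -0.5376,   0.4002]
No

AᵀA = 
  [  0.9999,   0,   0]
  [  0,   0.3600,   0]
  [  0,   0,   1]
≠ I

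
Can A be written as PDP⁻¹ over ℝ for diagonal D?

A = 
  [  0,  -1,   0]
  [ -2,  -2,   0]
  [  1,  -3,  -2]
Yes

Characteristic polynomial: det(λI - A) = λ³ + 4λ² + 2λ - 4
Testing integer divisors of the constant term: p(-2) = 0, so (λ + 2) is a factor:
p(λ) = (λ + 2)(λ² + 2λ - 2)
λ² + 2λ - 2 = 0  ⇒  λ = (-2 ± √((2)² - 4·(-2)))/2 = (-2 ± √(12))/2
  = -1 + √3,  -1 - √3
Eigenvalues: -2, -1 + √3, -1 - √3  (≈ -2, 0.7321, -2.732)
The two irrational eigenvalues are distinct (simple), so each has alg. mult. = geom. mult. = 1.
λ=-2: alg. mult. = 1, geom. mult. = 3 - rank(A - (-2)I) = 3 - 2 = 1
Sum of geometric multiplicities equals n, so A has n independent eigenvectors.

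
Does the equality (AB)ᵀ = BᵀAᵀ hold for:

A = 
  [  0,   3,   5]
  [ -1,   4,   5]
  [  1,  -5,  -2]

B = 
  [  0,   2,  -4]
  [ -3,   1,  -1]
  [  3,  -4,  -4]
Yes

(AB)ᵀ = 
  [  6,   3,   9]
  [-17, -18,   5]
  [-23, -20,   9]

BᵀAᵀ = 
  [  6,   3,   9]
  [-17, -18,   5]
  [-23, -20,   9]

Both sides are equal — this is the standard identity (AB)ᵀ = BᵀAᵀ, which holds for all A, B.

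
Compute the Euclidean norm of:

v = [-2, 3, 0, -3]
4.69

||v||₂ = √((-2)² + (3)² + (0)² + (-3)²) = √22 = 4.69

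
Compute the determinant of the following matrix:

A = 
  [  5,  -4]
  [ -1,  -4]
-24

For a 2×2 matrix, det = ad - bc = (5)(-4) - (-4)(-1) = -24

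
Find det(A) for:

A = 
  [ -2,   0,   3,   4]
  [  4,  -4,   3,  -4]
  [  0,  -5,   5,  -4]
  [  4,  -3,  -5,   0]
Cofactor expansion along row 1: det(A) = a₁₁M₁₁ - a₁₂M₁₂ + a₁₃M₁₃ - a₁₄M₁₄

M₁₁ = det[[-4, 3, -4]; [-5, 5, -4]; [-3, -5, 0]]
  = (-4)·((5)(0) - (-4)(-5)) - (3)·((-5)(0) - (-4)(-3)) + (-4)·((-5)(-5) - (5)(-3))
  = (-4)(-20) - (3)(-12) + (-4)(40)
  = -44
M₁₂ = det[[4, 3, -4]; [0, 5, -4]; [4, -5, 0]]
  = (4)·((5)(0) - (-4)(-5)) - (3)·((0)(0) - (-4)(4)) + (-4)·((0)(-5) - (5)(4))
  = (4)(-20) - (3)(16) + (-4)(-20)
  = -48
M₁₃ = det[[4, -4, -4]; [0, -5, -4]; [4, -3, 0]]
  = (4)·((-5)(0) - (-4)(-3)) - (-4)·((0)(0) - (-4)(4)) + (-4)·((0)(-3) - (-5)(4))
  = (4)(-12) - (-4)(16) + (-4)(20)
  = -64
M₁₄ = det[[4, -4, 3]; [0, -5, 5]; [4, -3, -5]]
  = (4)·((-5)(-5) - (5)(-3)) - (-4)·((0)(-5) - (5)(4)) + (3)·((0)(-3) - (-5)(4))
  = (4)(40) - (-4)(-20) + (3)(20)
  = 140

det(A) = (-2)(-44) - (0)(-48) + (3)(-64) - (4)(140) = -664

det(A) = -664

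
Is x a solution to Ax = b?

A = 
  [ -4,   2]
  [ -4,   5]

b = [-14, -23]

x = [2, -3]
Yes

Ax = [-14, -23] = b ✓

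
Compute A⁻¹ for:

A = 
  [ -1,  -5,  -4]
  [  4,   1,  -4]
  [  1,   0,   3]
det(A) = (-1)·((1)(3) - (-4)(0)) - (-5)·((4)(3) - (-4)(1)) + (-4)·((4)(0) - (1)(1))
  = (-1)(3) - (-5)(16) + (-4)(-1)
  = 81
det(A) = 81 ≠ 0, so A is invertible.

Cofactors Cᵢⱼ = (-1)ⁱ⁺ʲ·Mᵢⱼ:
C = 
  [  3, -16,  -1]
  [ 15,   1,  -5]
  [ 24, -20,  19]

adj(A) = Cᵀ:
adj(A) = 
  [  3,  15,  24]
  [-16,   1, -20]
  [ -1,  -5,  19]

A⁻¹ = (1/81) · adj(A):
A⁻¹ = 
  [  1/27,   5/27,   8/27]
  [-16/81,   1/81, -20/81]
  [ -1/81,  -5/81,  19/81]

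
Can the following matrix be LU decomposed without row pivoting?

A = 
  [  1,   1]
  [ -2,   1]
Yes.
A[1,1] = 1 ≠ 0, so Gaussian elimination proceeds without a row swap: multiplier ℓ₂₁ = (-2)/(1) = -2, and U[2,2] = 1 - (-2)(1) = 3.
L = 
  [  1,   0]
  [ -2,   1]
U = 
  [  1,   1]
  [  0,   3]
Check row 2 of LU: [(-2)(1), (-2)(1) + 3] = [-2, 1] = row 2 of A ✓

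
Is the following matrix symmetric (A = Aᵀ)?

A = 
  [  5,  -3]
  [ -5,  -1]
No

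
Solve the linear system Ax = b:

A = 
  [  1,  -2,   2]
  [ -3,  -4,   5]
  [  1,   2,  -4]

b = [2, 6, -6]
x = [0, 1, 2]

Row reduce the augmented matrix [A|b]:
R2 → R2 + (3)·R1
R3 → R3 - (1)·R1
R3 → R3 + (2/5)·R2
REF = 
  [    1,    -2,     2,     2]
  [    0,   -10,    11,    12]
  [    0,     0,  -8/5, -16/5]

Back-substitution:
x₃ = (-16/5) / (-8/5) = 2
x₂ = (12 - (11)(2)) / (-10) = 1
x₁ = (2 - (-2)(1) - (2)(2)) / 1 = 0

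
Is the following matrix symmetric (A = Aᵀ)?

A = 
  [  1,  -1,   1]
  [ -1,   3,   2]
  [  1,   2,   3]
Yes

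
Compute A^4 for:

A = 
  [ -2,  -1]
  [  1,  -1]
A² = A·A:
A²[1,1] = (-2)(-2) + (-1)(1) = 3
A²[1,2] = (-2)(-1) + (-1)(-1) = 3
A²[2,1] = (1)(-2) + (-1)(1) = -3
A²[2,2] = (1)(-1) + (-1)(-1) = 0
A² = 
  [  3,   3]
  [ -3,   0]

A^3 = A^2·A:
A^3[1,1] = (3)(-2) + (3)(1) = -3
A^3[1,2] = (3)(-1) + (3)(-1) = -6
A^3[2,1] = (-3)(-2) + (0)(1) = 6
A^3[2,2] = (-3)(-1) + (0)(-1) = 3
A^3 = 
  [ -3,  -6]
  [  6,   3]

A^4 = A^3·A:
A^4[1,1] = (-3)(-2) + (-6)(1) = 0
A^4[1,2] = (-3)(-1) + (-6)(-1) = 9
A^4[2,1] = (6)(-2) + (3)(1) = -9
A^4[2,2] = (6)(-1) + (3)(-1) = -9
A^4 = 
  [  0,   9]
  [ -9,  -9]

Therefore
A^4 = 
  [  0,   9]
  [ -9,  -9]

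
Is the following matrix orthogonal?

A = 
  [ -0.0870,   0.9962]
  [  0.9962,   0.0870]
Yes

AᵀA = 
  [  1,   0]
  [  0,   1]
≈ I (equal to I up to the 4-dp rounding of the entries)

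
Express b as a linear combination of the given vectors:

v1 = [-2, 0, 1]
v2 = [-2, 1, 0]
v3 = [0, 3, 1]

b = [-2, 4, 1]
c1 = 0, c2 = 1, c3 = 1

b = 0·v1 + 1·v2 + 1·v3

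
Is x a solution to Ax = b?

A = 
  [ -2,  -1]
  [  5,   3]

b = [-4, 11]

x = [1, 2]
Yes

Ax = [-4, 11] = b ✓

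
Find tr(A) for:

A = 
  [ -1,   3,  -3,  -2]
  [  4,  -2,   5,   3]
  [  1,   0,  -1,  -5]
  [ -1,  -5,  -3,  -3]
-7

tr(A) = -1 + -2 + -1 + -3 = -7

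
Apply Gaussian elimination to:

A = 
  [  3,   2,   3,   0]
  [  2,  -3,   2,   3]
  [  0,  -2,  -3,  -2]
Row operations:
R2 → R2 - (2/3)·R1
R3 → R3 - (6/13)·R2

Resulting echelon form:
REF = 
  [     3,      2,      3,      0]
  [     0,  -13/3,      0,      3]
  [     0,      0,     -3, -44/13]

Rank = 3 (number of non-zero pivot rows).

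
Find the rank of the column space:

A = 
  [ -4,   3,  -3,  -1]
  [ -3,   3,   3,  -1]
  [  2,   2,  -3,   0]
dim(Col(A)) = 3

Row reduce:
R2 → R2 - (3/4)·R1
R3 → R3 + (1/2)·R1
R3 → R3 - (14/3)·R2
REF = 
  [  -4,    3,   -3,   -1]
  [   0,  3/4, 21/4, -1/4]
  [   0,    0,  -29,  2/3]
Pivot columns: 1, 2, 3 → 3 pivots.
dim(Col(A)) = number of pivot columns = 3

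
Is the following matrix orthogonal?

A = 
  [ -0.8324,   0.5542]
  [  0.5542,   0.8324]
Yes

AᵀA = 
  [  1,   0]
  [  0,   1]
≈ I (equal to I up to the 4-dp rounding of the entries)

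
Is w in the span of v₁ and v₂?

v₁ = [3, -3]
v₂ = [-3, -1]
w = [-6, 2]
Yes

Form the augmented matrix and row-reduce:
[v₁|v₂|w] = 
  [  3,  -3,  -6]
  [ -3,  -1,   2]
R2 → R2 + (1)·R1
REF = 
  [  3,  -3,  -6]
  [  0,  -4,  -4]

No row of the form [0 0 | nonzero], so the system is consistent. Back-substitution gives c₁ = -1, c₂ = 1: w = (-1)·v₁ + (1)·v₂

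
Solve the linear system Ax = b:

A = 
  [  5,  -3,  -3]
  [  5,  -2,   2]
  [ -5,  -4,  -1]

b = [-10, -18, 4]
x = [-2, 2, -2]

Row reduce the augmented matrix [A|b]:
R2 → R2 - (1)·R1
R3 → R3 + (1)·R1
R3 → R3 + (7)·R2
REF = 
  [  5,  -3,  -3, -10]
  [  0,   1,   5,  -8]
  [  0,   0,  31, -62]

Back-substitution:
x₃ = (-62) / 31 = -2
x₂ = (-8 - (5)(-2)) / 1 = 2
x₁ = (-10 - (-3)(2) - (-3)(-2)) / 5 = -2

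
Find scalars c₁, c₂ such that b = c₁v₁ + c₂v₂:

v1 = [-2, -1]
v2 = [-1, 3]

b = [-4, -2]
c1 = 2, c2 = 0

b = 2·v1 + 0·v2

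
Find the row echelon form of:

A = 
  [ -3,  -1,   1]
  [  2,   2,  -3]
Row operations:
R2 → R2 + (2/3)·R1

Resulting echelon form:
REF = 
  [  -3,   -1,    1]
  [   0,  4/3, -7/3]

Rank = 2 (number of non-zero pivot rows).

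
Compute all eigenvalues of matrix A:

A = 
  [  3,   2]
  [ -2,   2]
tr(A) = 5, det(A) = 10
Characteristic polynomial: λ² - tr(A)λ + det(A) = λ² - 5λ + 10
λ² - 5λ + 10 = 0  ⇒  λ = (5 ± √((-5)² - 4·(10)))/2 = (5 ± √(-15))/2
  = (5 + i√15)/2,  (5 - i√15)/2

λ = (5 + i√15)/2, (5 - i√15)/2  (≈ 2.5 + 1.936i, 2.5 - 1.936i)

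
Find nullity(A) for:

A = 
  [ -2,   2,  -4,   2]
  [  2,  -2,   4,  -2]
nullity(A) = 3

Row reduce:
R2 → R2 + (1)·R1
REF = 
  [ -2,   2,  -4,   2]
  [  0,   0,   0,   0]
Pivot columns: 1 → 1 pivot.
rank(A) = 1, so nullity(A) = 4 - 1 = 3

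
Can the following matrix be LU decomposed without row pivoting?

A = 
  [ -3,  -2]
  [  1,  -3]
Yes.
A[1,1] = -3 ≠ 0, so Gaussian elimination proceeds without a row swap: multiplier ℓ₂₁ = (1)/(-3) = -1/3, and U[2,2] = -3 - (-1/3)(-2) = -11/3.
L = 
  [   1,    0]
  [-1/3,    1]
U = 
  [   -3,    -2]
  [    0, -11/3]
Check row 2 of LU: [(-1/3)(-3), (-1/3)(-2) + (-11/3)] = [1, -3] = row 2 of A ✓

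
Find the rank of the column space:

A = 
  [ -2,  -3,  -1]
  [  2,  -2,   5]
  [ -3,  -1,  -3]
Row reduce:
R2 → R2 + (1)·R1
R3 → R3 - (3/2)·R1
R3 → R3 + (7/10)·R2
REF = 
  [   -2,    -3,    -1]
  [    0,    -5,     4]
  [    0,     0, 13/10]
Pivot columns: 1, 2, 3 → 3 pivots.
dim(Col(A)) = number of pivot columns = 3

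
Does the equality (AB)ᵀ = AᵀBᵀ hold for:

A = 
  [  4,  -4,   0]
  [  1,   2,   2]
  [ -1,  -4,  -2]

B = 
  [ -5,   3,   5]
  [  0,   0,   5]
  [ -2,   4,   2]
No

(AB)ᵀ = 
  [-20,  -9,   9]
  [ 12,  11, -11]
  [  0,  19, -29]

AᵀBᵀ = 
  [-22,  -5,  -6]
  [  6, -20,   8]
  [ -4, -10,   4]

The two matrices differ, so (AB)ᵀ ≠ AᵀBᵀ in general. The correct identity is (AB)ᵀ = BᵀAᵀ.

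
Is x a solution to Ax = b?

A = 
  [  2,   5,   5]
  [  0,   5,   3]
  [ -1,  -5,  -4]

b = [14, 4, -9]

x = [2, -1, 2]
No

Ax = [9, 1, -5] ≠ b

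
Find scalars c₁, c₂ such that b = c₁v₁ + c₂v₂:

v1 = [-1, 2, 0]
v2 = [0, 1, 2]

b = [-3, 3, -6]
c1 = 3, c2 = -3

b = 3·v1 + -3·v2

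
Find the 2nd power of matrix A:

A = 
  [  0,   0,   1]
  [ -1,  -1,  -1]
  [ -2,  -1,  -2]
A² = A·A:
A²[1,1] = (0)(0) + (0)(-1) + (1)(-2) = -2
A²[1,2] = (0)(0) + (0)(-1) + (1)(-1) = -1
A²[1,3] = (0)(1) + (0)(-1) + (1)(-2) = -2
A²[2,1] = (-1)(0) + (-1)(-1) + (-1)(-2) = 3
A²[2,2] = (-1)(0) + (-1)(-1) + (-1)(-1) = 2
A²[2,3] = (-1)(1) + (-1)(-1) + (-1)(-2) = 2
A²[3,1] = (-2)(0) + (-1)(-1) + (-2)(-2) = 5
A²[3,2] = (-2)(0) + (-1)(-1) + (-2)(-1) = 3
A²[3,3] = (-2)(1) + (-1)(-1) + (-2)(-2) = 3
A² = 
  [ -2,  -1,  -2]
  [  3,   2,   2]
  [  5,   3,   3]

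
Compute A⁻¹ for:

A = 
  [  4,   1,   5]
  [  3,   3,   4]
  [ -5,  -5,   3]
det(A) = (4)·((3)(3) - (4)(-5)) - (1)·((3)(3) - (4)(-5)) + (5)·((3)(-5) - (3)(-5))
  = (4)(29) - (1)(29) + (5)(0)
  = 87
det(A) = 87 ≠ 0, so A is invertible.

Cofactors Cᵢⱼ = (-1)ⁱ⁺ʲ·Mᵢⱼ:
C = 
  [ 29, -29,   0]
  [-28,  37,  15]
  [-11,  -1,   9]

adj(A) = Cᵀ:
adj(A) = 
  [ 29, -28, -11]
  [-29,  37,  -1]
  [  0,  15,   9]

A⁻¹ = (1/87) · adj(A):
A⁻¹ = 
  [   1/3, -28/87, -11/87]
  [  -1/3,  37/87,  -1/87]
  [     0,   5/29,   3/29]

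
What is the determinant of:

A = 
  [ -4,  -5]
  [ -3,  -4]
For a 2×2 matrix, det = ad - bc = (-4)(-4) - (-5)(-3) = 1

det(A) = 1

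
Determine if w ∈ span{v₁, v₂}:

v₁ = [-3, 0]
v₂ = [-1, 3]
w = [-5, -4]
Yes

Form the augmented matrix and row-reduce:
[v₁|v₂|w] = 
  [ -3,  -1,  -5]
  [  0,   3,  -4]
(already in echelon form — no row operations needed)

No row of the form [0 0 | nonzero], so the system is consistent. Back-substitution gives c₁ = 19/9, c₂ = -4/3: w = (19/9)·v₁ + (-4/3)·v₂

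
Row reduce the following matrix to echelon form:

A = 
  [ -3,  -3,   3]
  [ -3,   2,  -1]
Row operations:
R2 → R2 - (1)·R1

Resulting echelon form:
REF = 
  [ -3,  -3,   3]
  [  0,   5,  -4]

Rank = 2 (number of non-zero pivot rows).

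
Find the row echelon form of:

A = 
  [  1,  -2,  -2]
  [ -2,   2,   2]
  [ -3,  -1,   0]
Row operations:
R2 → R2 + (2)·R1
R3 → R3 + (3)·R1
R3 → R3 - (7/2)·R2

Resulting echelon form:
REF = 
  [  1,  -2,  -2]
  [  0,  -2,  -2]
  [  0,   0,   1]

Rank = 3 (number of non-zero pivot rows).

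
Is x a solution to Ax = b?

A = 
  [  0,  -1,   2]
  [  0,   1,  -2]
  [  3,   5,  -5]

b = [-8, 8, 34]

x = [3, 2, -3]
Yes

Ax = [-8, 8, 34] = b ✓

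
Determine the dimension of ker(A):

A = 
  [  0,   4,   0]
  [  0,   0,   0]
nullity(A) = 2

Row reduce:
(no row operations needed)
REF = 
  [  0,   4,   0]
  [  0,   0,   0]
Pivot columns: 2 → 1 pivot.
rank(A) = 1, so nullity(A) = 3 - 1 = 2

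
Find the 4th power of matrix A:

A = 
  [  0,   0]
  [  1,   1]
A^4 = 
  [  0,   0]
  [  1,   1]

A² = A·A:
A²[1,1] = (0)(0) + (0)(1) = 0
A²[1,2] = (0)(0) + (0)(1) = 0
A²[2,1] = (1)(0) + (1)(1) = 1
A²[2,2] = (1)(0) + (1)(1) = 1
A² = 
  [  0,   0]
  [  1,   1]

A^3 = A^2·A:
A^3[1,1] = (0)(0) + (0)(1) = 0
A^3[1,2] = (0)(0) + (0)(1) = 0
A^3[2,1] = (1)(0) + (1)(1) = 1
A^3[2,2] = (1)(0) + (1)(1) = 1
A^3 = 
  [  0,   0]
  [  1,   1]

A^4 = A^3·A:
A^4[1,1] = (0)(0) + (0)(1) = 0
A^4[1,2] = (0)(0) + (0)(1) = 0
A^4[2,1] = (1)(0) + (1)(1) = 1
A^4[2,2] = (1)(0) + (1)(1) = 1
A^4 = 
  [  0,   0]
  [  1,   1]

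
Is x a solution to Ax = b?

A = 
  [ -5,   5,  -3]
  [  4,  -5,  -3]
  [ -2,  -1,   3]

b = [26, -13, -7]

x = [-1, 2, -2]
No

Ax = [21, -8, -6] ≠ b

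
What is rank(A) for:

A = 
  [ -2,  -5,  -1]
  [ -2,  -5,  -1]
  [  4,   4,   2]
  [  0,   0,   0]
rank(A) = 2

Row reduce:
R2 → R2 - (1)·R1
R3 → R3 + (2)·R1
Swap R2 ↔ R3
REF = 
  [ -2,  -5,  -1]
  [  0,  -6,   0]
  [  0,   0,   0]
  [  0,   0,   0]
Pivot columns: 1, 2 → 2 pivots.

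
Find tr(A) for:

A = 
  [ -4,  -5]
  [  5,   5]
1

tr(A) = -4 + 5 = 1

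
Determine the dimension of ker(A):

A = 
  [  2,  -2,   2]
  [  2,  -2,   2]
nullity(A) = 2

Row reduce:
R2 → R2 - (1)·R1
REF = 
  [  2,  -2,   2]
  [  0,   0,   0]
Pivot columns: 1 → 1 pivot.
rank(A) = 1, so nullity(A) = 3 - 1 = 2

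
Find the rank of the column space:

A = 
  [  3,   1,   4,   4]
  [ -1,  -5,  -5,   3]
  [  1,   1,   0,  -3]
dim(Col(A)) = 3

Row reduce:
R2 → R2 + (1/3)·R1
R3 → R3 - (1/3)·R1
R3 → R3 + (1/7)·R2
REF = 
  [    3,     1,     4,     4]
  [    0, -14/3, -11/3,  13/3]
  [    0,     0, -13/7, -26/7]
Pivot columns: 1, 2, 3 → 3 pivots.
dim(Col(A)) = number of pivot columns = 3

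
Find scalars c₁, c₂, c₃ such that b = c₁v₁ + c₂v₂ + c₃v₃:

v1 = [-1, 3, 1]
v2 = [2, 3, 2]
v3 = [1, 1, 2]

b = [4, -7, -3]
c1 = -3, c2 = 1, c3 = -1

b = -3·v1 + 1·v2 + -1·v3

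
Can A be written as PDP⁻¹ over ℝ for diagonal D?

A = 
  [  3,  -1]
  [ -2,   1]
Yes

tr(A) = 4, det(A) = 1
Characteristic polynomial: λ² - tr(A)λ + det(A) = λ² - 4λ + 1
λ² - 4λ + 1 = 0  ⇒  λ = (4 ± √((-4)² - 4·(1)))/2 = (4 ± √(12))/2
  = 2 + √3,  2 - √3
Eigenvalues: 2 + √3, 2 - √3  (≈ 3.732, 0.2679)
The two irrational eigenvalues are distinct (simple), so each has alg. mult. = geom. mult. = 1.
Sum of geometric multiplicities equals n, so A has n independent eigenvectors.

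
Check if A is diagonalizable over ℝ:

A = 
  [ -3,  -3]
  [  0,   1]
Yes

tr(A) = -2, det(A) = -3
Characteristic polynomial: λ² - tr(A)λ + det(A) = λ² + 2λ - 3
λ² + 2λ - 3 = (λ + 3)(λ - 1)
Eigenvalues: 1, -3
λ=-3: alg. mult. = 1, geom. mult. = 2 - rank(A - (-3)I) = 2 - 1 = 1
λ=1: alg. mult. = 1, geom. mult. = 2 - rank(A - (1)I) = 2 - 1 = 1
Sum of geometric multiplicities equals n, so A has n independent eigenvectors.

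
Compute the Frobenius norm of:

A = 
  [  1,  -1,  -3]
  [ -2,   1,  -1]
||A||_F = 4.123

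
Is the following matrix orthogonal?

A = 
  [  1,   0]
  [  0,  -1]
Yes

AᵀA = 
  [  1,   0]
  [  0,   1]
= I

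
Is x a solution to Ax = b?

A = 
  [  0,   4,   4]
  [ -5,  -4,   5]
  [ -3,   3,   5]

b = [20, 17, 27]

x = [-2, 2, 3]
Yes

Ax = [20, 17, 27] = b ✓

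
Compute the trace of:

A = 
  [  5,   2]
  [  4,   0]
5

tr(A) = 5 + 0 = 5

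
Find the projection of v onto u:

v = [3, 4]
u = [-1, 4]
v·u = (3)(-1) + (4)(4) = 13
u·u = (-1)² + (4)² = 17
proj_u(v) = (v·u / u·u) × u = (13/17) × u

proj_u(v) = [-13/17, 52/17]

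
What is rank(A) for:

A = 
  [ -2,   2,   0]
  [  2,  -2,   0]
rank(A) = 1

Row reduce:
R2 → R2 + (1)·R1
REF = 
  [ -2,   2,   0]
  [  0,   0,   0]
Pivot columns: 1 → 1 pivot.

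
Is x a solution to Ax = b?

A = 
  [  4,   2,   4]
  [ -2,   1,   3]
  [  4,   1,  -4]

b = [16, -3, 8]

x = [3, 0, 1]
Yes

Ax = [16, -3, 8] = b ✓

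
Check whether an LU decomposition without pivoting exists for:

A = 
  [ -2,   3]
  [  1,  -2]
Yes.
A[1,1] = -2 ≠ 0, so Gaussian elimination proceeds without a row swap: multiplier ℓ₂₁ = (1)/(-2) = -1/2, and U[2,2] = -2 - (-1/2)(3) = -1/2.
L = 
  [   1,    0]
  [-1/2,    1]
U = 
  [  -2,    3]
  [   0, -1/2]
Check row 2 of LU: [(-1/2)(-2), (-1/2)(3) + (-1/2)] = [1, -2] = row 2 of A ✓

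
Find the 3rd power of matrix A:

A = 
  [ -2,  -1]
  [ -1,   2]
A^3 = 
  [-10,  -5]
  [ -5,  10]

A² = A·A:
A²[1,1] = (-2)(-2) + (-1)(-1) = 5
A²[1,2] = (-2)(-1) + (-1)(2) = 0
A²[2,1] = (-1)(-2) + (2)(-1) = 0
A²[2,2] = (-1)(-1) + (2)(2) = 5
A² = 
  [  5,   0]
  [  0,   5]

A^3 = A^2·A:
A^3[1,1] = (5)(-2) + (0)(-1) = -10
A^3[1,2] = (5)(-1) + (0)(2) = -5
A^3[2,1] = (0)(-2) + (5)(-1) = -5
A^3[2,2] = (0)(-1) + (5)(2) = 10
A^3 = 
  [-10,  -5]
  [ -5,  10]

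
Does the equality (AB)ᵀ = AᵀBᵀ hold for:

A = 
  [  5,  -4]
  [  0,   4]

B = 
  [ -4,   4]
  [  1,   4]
No

(AB)ᵀ = 
  [-24,   4]
  [  4,  16]

AᵀBᵀ = 
  [-20,   5]
  [ 32,  12]

The two matrices differ, so (AB)ᵀ ≠ AᵀBᵀ in general. The correct identity is (AB)ᵀ = BᵀAᵀ.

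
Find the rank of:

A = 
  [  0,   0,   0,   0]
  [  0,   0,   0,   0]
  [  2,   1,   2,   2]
Row reduce:
Swap R1 ↔ R3
REF = 
  [  2,   1,   2,   2]
  [  0,   0,   0,   0]
  [  0,   0,   0,   0]
Pivot columns: 1 → 1 pivot.

rank(A) = 1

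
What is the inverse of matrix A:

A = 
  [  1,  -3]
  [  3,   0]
det(A) = (1)(0) - (-3)(3) = 9
For a 2×2 matrix, A⁻¹ = (1/det(A)) · [[d, -b], [-c, a]]
    = (1/9) · [[0, 3], [-3, 1]]

A⁻¹ = 
  [   0,  1/3]
  [-1/3,  1/9]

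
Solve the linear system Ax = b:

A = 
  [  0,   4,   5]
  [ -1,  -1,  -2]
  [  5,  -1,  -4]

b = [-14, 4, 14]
Row reduce the augmented matrix [A|b]:
Swap R1 ↔ R2
R3 → R3 + (5)·R1
R3 → R3 + (3/2)·R2
REF = 
  [   -1,    -1,    -2,     4]
  [    0,     4,     5,   -14]
  [    0,     0, -13/2,    13]

Back-substitution:
x₃ = 13 / (-13/2) = -2
x₂ = (-14 - (5)(-2)) / 4 = -1
x₁ = (4 - (-1)(-1) - (-2)(-2)) / (-1) = 1

x = [1, -1, -2]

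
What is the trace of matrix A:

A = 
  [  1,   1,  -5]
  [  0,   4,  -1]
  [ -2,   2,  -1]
4

tr(A) = 1 + 4 + -1 = 4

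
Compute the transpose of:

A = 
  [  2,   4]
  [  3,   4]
Aᵀ = 
  [  2,   3]
  [  4,   4]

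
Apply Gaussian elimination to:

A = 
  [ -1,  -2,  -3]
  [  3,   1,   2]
Row operations:
R2 → R2 + (3)·R1

Resulting echelon form:
REF = 
  [ -1,  -2,  -3]
  [  0,  -5,  -7]

Rank = 2 (number of non-zero pivot rows).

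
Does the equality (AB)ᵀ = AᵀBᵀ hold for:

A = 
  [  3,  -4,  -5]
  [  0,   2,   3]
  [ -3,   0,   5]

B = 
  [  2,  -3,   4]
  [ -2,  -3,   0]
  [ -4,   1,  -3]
No

(AB)ᵀ = 
  [ 34, -16, -26]
  [ -2,  -3,  14]
  [ 27,  -9, -27]

AᵀBᵀ = 
  [ -6,  -6,  -3]
  [-14,   2,  18]
  [  1,   1,   8]

The two matrices differ, so (AB)ᵀ ≠ AᵀBᵀ in general. The correct identity is (AB)ᵀ = BᵀAᵀ.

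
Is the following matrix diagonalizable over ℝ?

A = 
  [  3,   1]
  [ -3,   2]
No

tr(A) = 5, det(A) = 9
Characteristic polynomial: λ² - tr(A)λ + det(A) = λ² - 5λ + 9
λ² - 5λ + 9 = 0  ⇒  λ = (5 ± √((-5)² - 4·(9)))/2 = (5 ± √(-11))/2
  = (5 + i√11)/2,  (5 - i√11)/2
Eigenvalues: (5 + i√11)/2, (5 - i√11)/2  (≈ 2.5 + 1.658i, 2.5 - 1.658i)
Has complex eigenvalues (not diagonalizable over ℝ).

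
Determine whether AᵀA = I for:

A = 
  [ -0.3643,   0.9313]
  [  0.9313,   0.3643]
Yes

AᵀA = 
  [  1,   0]
  [  0,   1]
≈ I (equal to I up to the 4-dp rounding of the entries)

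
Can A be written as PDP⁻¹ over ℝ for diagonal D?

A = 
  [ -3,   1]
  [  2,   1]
Yes

tr(A) = -2, det(A) = -5
Characteristic polynomial: λ² - tr(A)λ + det(A) = λ² + 2λ - 5
λ² + 2λ - 5 = 0  ⇒  λ = (-2 ± √((2)² - 4·(-5)))/2 = (-2 ± √(24))/2
  = -1 + √6,  -1 - √6
Eigenvalues: -1 + √6, -1 - √6  (≈ 1.449, -3.449)
The two irrational eigenvalues are distinct (simple), so each has alg. mult. = geom. mult. = 1.
Sum of geometric multiplicities equals n, so A has n independent eigenvectors.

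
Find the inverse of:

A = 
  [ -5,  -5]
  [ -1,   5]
det(A) = (-5)(5) - (-5)(-1) = -30
For a 2×2 matrix, A⁻¹ = (1/det(A)) · [[d, -b], [-c, a]]
    = (-1/30) · [[5, 5], [1, -5]]

A⁻¹ = 
  [ -1/6,  -1/6]
  [-1/30,   1/6]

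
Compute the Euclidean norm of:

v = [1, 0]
1

||v||₂ = √((1)² + (0)²) = √1 = 1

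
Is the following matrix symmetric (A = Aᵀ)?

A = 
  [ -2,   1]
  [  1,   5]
Yes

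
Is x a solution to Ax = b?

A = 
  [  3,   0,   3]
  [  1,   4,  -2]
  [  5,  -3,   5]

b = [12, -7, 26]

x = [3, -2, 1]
Yes

Ax = [12, -7, 26] = b ✓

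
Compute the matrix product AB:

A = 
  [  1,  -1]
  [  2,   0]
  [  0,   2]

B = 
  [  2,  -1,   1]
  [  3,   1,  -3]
A is 3×2 and B is 2×3, so AB is 3×3. Each entry is (row of A)·(column of B):
AB[1,1] = (1)(2) + (-1)(3) = -1
AB[1,2] = (1)(-1) + (-1)(1) = -2
AB[1,3] = (1)(1) + (-1)(-3) = 4
AB[2,1] = (2)(2) + (0)(3) = 4
AB[2,2] = (2)(-1) + (0)(1) = -2
AB[2,3] = (2)(1) + (0)(-3) = 2
AB[3,1] = (0)(2) + (2)(3) = 6
AB[3,2] = (0)(-1) + (2)(1) = 2
AB[3,3] = (0)(1) + (2)(-3) = -6

AB = 
  [ -1,  -2,   4]
  [  4,  -2,   2]
  [  6,   2,  -6]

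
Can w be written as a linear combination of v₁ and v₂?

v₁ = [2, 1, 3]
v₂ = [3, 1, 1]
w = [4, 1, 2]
No

Form the augmented matrix and row-reduce:
[v₁|v₂|w] = 
  [  2,   3,   4]
  [  1,   1,   1]
  [  3,   1,   2]
R2 → R2 - (1/2)·R1
R3 → R3 - (3/2)·R1
R3 → R3 - (7)·R2
REF = 
  [   2,    3,    4]
  [   0, -1/2,   -1]
  [   0,    0,    3]

Row 3 reads [0 0 | 3], i.e. 0 = 3, so the system is inconsistent and w ∉ span{v₁, v₂}.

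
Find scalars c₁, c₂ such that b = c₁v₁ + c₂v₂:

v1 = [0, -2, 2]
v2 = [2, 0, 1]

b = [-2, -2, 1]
c1 = 1, c2 = -1

b = 1·v1 + -1·v2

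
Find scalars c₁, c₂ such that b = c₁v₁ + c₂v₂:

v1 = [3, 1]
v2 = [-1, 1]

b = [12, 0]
c1 = 3, c2 = -3

b = 3·v1 + -3·v2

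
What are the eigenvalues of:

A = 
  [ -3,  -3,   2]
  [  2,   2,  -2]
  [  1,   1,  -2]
Characteristic polynomial: det(λI - A) = λ³ + 3λ² + 2λ
The constant term is 0, so λ = 0 is a root: p(λ) = λ(λ² + 3λ + 2)
λ² + 3λ + 2 = (λ + 2)(λ + 1)

λ = 0, -1, -2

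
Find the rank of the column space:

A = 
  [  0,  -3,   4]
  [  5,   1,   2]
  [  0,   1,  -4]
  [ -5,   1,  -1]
Row reduce:
Swap R1 ↔ R2
R4 → R4 + (1)·R1
R3 → R3 + (1/3)·R2
R4 → R4 + (2/3)·R2
R4 → R4 + (11/8)·R3
REF = 
  [   5,    1,    2]
  [   0,   -3,    4]
  [   0,    0, -8/3]
  [   0,    0,    0]
Pivot columns: 1, 2, 3 → 3 pivots.
dim(Col(A)) = number of pivot columns = 3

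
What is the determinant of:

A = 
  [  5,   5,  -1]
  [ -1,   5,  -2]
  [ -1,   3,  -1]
8

Cofactor expansion along row 1:
det(A) = (5)·((5)(-1) - (-2)(3)) - (5)·((-1)(-1) - (-2)(-1)) + (-1)·((-1)(3) - (5)(-1))
  = (5)(1) - (5)(-1) + (-1)(2)
  = 8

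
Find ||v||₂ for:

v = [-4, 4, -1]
5.745

||v||₂ = √((-4)² + (4)² + (-1)²) = √33 = 5.745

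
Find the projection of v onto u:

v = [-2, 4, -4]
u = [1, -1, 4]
proj_u(v) = [-11/9, 11/9, -44/9]

v·u = (-2)(1) + (4)(-1) + (-4)(4) = -22
u·u = (1)² + (-1)² + (4)² = 18
proj_u(v) = (v·u / u·u) × u = (-22/18) × u = (-11/9) × u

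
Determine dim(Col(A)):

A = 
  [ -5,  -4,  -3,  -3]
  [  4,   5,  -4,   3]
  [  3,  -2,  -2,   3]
dim(Col(A)) = 3

Row reduce:
R2 → R2 + (4/5)·R1
R3 → R3 + (3/5)·R1
R3 → R3 + (22/9)·R2
REF = 
  [    -5,     -4,     -3,     -3]
  [     0,    9/5,  -32/5,    3/5]
  [     0,      0, -175/9,    8/3]
Pivot columns: 1, 2, 3 → 3 pivots.
dim(Col(A)) = number of pivot columns = 3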